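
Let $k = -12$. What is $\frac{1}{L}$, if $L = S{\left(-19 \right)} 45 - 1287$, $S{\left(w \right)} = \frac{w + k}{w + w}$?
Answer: $- \frac{38}{47511} \approx -0.00079982$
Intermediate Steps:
$S{\left(w \right)} = \frac{-12 + w}{2 w}$ ($S{\left(w \right)} = \frac{w - 12}{w + w} = \frac{-12 + w}{2 w}$)
$L = - \frac{47511}{38}$ ($L = \frac{-12 - 19}{2 \left(-19\right)} 45 - 1287 = \frac{1}{2} \left(- \frac{1}{19}\right) \left(-31\right) 45 - 1287 = \frac{31}{38} \cdot 45 - 1287 = \frac{1395}{38} - 1287 = - \frac{47511}{38} \approx -1250.3$)
$\frac{1}{L} = \frac{1}{- \frac{47511}{38}} = - \frac{38}{47511}$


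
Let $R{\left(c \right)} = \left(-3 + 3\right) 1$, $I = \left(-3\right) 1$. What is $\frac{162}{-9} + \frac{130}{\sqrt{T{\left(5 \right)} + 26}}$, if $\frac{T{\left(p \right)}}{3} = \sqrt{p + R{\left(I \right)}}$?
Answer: $-18 + \frac{130}{\sqrt{26 + 3 \sqrt{5}}} \approx 4.7308$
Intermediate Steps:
$I = -3$
$R{\left(c \right)} = 0$ ($R{\left(c \right)} = 0 \cdot 1 = 0$)
$T{\left(p \right)} = 3 \sqrt{p}$ ($T{\left(p \right)} = 3 \sqrt{p + 0} = 3 \sqrt{p}$)
$\frac{162}{-9} + \frac{130}{\sqrt{T{\left(5 \right)} + 26}} = \frac{162}{-9} + \frac{130}{\sqrt{3 \sqrt{5} + 26}} = 162 \left(- \frac{1}{9}\right) + \frac{130}{\sqrt{26 + 3 \sqrt{5}}} = -18 + \frac{130}{\sqrt{26 + 3 \sqrt{5}}}$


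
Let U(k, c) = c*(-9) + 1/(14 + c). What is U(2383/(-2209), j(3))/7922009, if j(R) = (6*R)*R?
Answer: -33047/538696612 ≈ -6.1346e-5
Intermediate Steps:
j(R) = 6*R²
U(k, c) = 1/(14 + c) - 9*c (U(k, c) = -9*c + 1/(14 + c) = 1/(14 + c) - 9*c)
U(2383/(-2209), j(3))/7922009 = ((1 - 756*3² - 9*(6*3²)²)/(14 + 6*3²))/7922009 = ((1 - 756*9 - 9*(6*9)²)/(14 + 6*9))*(1/7922009) = ((1 - 126*54 - 9*54²)/(14 + 54))*(1/7922009) = ((1 - 6804 - 9*2916)/68)*(1/7922009) = ((1 - 6804 - 26244)/68)*(1/7922009) = ((1/68)*(-33047))*(1/7922009) = -33047/68*1/7922009 = -33047/538696612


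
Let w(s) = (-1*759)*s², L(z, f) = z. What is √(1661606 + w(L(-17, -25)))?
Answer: √1442255 ≈ 1200.9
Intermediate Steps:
w(s) = -759*s²
√(1661606 + w(L(-17, -25))) = √(1661606 - 759*(-17)²) = √(1661606 - 759*289) = √(1661606 - 219351) = √1442255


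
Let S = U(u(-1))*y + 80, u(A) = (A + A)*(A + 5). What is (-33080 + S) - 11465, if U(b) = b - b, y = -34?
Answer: -44465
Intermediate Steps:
u(A) = 2*A*(5 + A) (u(A) = (2*A)*(5 + A) = 2*A*(5 + A))
U(b) = 0
S = 80 (S = 0*(-34) + 80 = 0 + 80 = 80)
(-33080 + S) - 11465 = (-33080 + 80) - 11465 = -33000 - 11465 = -44465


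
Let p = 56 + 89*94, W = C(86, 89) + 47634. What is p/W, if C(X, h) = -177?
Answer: 8422/47457 ≈ 0.17747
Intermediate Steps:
W = 47457 (W = -177 + 47634 = 47457)
p = 8422 (p = 56 + 8366 = 8422)
p/W = 8422/47457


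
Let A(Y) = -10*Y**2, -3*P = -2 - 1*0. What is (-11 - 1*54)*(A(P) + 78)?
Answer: -43030/9 ≈ -4781.1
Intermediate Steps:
P = 2/3 (P = -(-2 - 1*0)/3 = -(-2 + 0)/3 = -1/3*(-2) = 2/3 ≈ 0.66667)
(-11 - 1*54)*(A(P) + 78) = (-11 - 1*54)*(-10*(2/3)**2 + 78) = (-11 - 54)*(-10*4/9 + 78) = -65*(-40/9 + 78) = -65*662/9 = -43030/9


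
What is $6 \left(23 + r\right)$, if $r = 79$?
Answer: $612$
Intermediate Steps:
$6 \left(23 + r\right) = 6 \left(23 + 79\right) = 6 \cdot 102 = 612$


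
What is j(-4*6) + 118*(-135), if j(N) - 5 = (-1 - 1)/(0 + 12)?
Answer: -95551/6 ≈ -15925.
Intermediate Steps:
j(N) = 29/6 (j(N) = 5 + (-1 - 1)/(0 + 12) = 5 - 2/12 = 5 - 2*1/12 = 5 - ⅙ = 29/6)
j(-4*6) + 118*(-135) = 29/6 + 118*(-135) = 29/6 - 15930 = -95551/6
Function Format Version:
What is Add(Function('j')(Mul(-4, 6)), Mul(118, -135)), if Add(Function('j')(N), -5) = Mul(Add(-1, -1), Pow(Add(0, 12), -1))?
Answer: Rational(-95551, 6) ≈ -15925.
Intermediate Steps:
Function('j')(N) = Rational(29, 6) (Function('j')(N) = Add(5, Mul(Add(-1, -1), Pow(Add(0, 12), -1))) = Add(5, Mul(-2, Pow(12, -1))) = Add(5, Mul(-2, Rational(1, 12))) = Add(5, Rational(-1, 6)) = Rational(29, 6))
Add(Function('j')(Mul(-4, 6)), Mul(118, -135)) = Add(Rational(29, 6), Mul(118, -135)) = Add(Rational(29, 6), -15930) = Rational(-95551, 6)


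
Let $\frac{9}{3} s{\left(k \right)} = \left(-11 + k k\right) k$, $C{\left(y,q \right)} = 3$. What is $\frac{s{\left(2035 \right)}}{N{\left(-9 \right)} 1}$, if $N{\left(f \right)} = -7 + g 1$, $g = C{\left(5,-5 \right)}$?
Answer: $- \frac{4213685245}{6} \approx -7.0228 \cdot 10^{8}$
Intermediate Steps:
$g = 3$
$s{\left(k \right)} = \frac{k \left(-11 + k^{2}\right)}{3}$ ($s{\left(k \right)} = \frac{\left(-11 + k k\right) k}{3} = \frac{\left(-11 + k^{2}\right) k}{3} = \frac{k \left(-11 + k^{2}\right)}{3}$)
$N{\left(f \right)} = -4$ ($N{\left(f \right)} = -7 + 3 \cdot 1 = -7 + 3 = -4$)
$\frac{s{\left(2035 \right)}}{N{\left(-9 \right)} 1} = \frac{\frac{1}{3} \cdot 2035 \left(-11 + 2035^{2}\right)}{\left(-4\right) 1} = \frac{\frac{1}{3} \cdot 2035 \left(-11 + 4141225\right)}{-4} = \frac{1}{3} \cdot 2035 \cdot 4141214 \left(- \frac{1}{4}\right) = \frac{8427370490}{3} \left(- \frac{1}{4}\right) = - \frac{4213685245}{6}$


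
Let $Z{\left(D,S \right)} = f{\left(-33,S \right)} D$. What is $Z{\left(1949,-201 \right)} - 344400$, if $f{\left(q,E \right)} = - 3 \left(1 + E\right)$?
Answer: $825000$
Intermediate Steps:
$f{\left(q,E \right)} = -3 - 3 E$
$Z{\left(D,S \right)} = D \left(-3 - 3 S\right)$ ($Z{\left(D,S \right)} = \left(-3 - 3 S\right) D = D \left(-3 - 3 S\right)$)
$Z{\left(1949,-201 \right)} - 344400 = \left(-3\right) 1949 \left(1 - 201\right) - 344400 = \left(-3\right) 1949 \left(-200\right) - 344400 = 1169400 - 344400 = 825000$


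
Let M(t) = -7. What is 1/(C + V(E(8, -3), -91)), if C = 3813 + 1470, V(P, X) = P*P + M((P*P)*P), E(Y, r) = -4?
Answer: 1/5292 ≈ 0.00018896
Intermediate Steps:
V(P, X) = -7 + P**2 (V(P, X) = P*P - 7 = P**2 - 7 = -7 + P**2)
C = 5283
1/(C + V(E(8, -3), -91)) = 1/(5283 + (-7 + (-4)**2)) = 1/(5283 + (-7 + 16)) = 1/(5283 + 9) = 1/5292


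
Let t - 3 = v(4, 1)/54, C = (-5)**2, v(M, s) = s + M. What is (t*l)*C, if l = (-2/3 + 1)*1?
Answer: 4175/162 ≈ 25.772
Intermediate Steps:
v(M, s) = M + s
C = 25
l = 1/3 (l = (-2*1/3 + 1)*1 = (-2/3 + 1)*1 = (1/3)*1 = 1/3 ≈ 0.33333)
t = 167/54 (t = 3 + (4 + 1)/54 = 3 + 5*(1/54) = 3 + 5/54 = 167/54 ≈ 3.0926)
(t*l)*C = ((167/54)*(1/3))*25 = (167/162)*25 = 4175/162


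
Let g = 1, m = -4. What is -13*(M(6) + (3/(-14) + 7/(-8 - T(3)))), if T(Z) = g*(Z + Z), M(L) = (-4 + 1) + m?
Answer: 702/7 ≈ 100.29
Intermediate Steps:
M(L) = -7 (M(L) = (-4 + 1) - 4 = -3 - 4 = -7)
T(Z) = 2*Z (T(Z) = 1*(Z + Z) = 1*(2*Z) = 2*Z)
-13*(M(6) + (3/(-14) + 7/(-8 - T(3)))) = -13*(-7 + (3/(-14) + 7/(-8 - 2*3))) = -13*(-7 + (3*(-1/14) + 7/(-8 - 1*6))) = -13*(-7 + (-3/14 + 7/(-8 - 6))) = -13*(-7 + (-3/14 + 7/(-14))) = -13*(-7 + (-3/14 + 7*(-1/14))) = -13*(-7 + (-3/14 - 1/2)) = -13*(-7 - 5/7) = -13*(-54/7) = 702/7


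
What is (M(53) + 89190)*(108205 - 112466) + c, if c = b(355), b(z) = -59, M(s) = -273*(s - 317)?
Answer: -687137441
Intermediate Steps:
M(s) = 86541 - 273*s (M(s) = -273*(-317 + s) = 86541 - 273*s)
c = -59
(M(53) + 89190)*(108205 - 112466) + c = ((86541 - 273*53) + 89190)*(108205 - 112466) - 59 = ((86541 - 14469) + 89190)*(-4261) - 59 = (72072 + 89190)*(-4261) - 59 = 161262*(-4261) - 59 = -687137382 - 59 = -687137441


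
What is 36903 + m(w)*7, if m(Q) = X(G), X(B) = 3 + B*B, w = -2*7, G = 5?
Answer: 37099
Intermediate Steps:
w = -14
X(B) = 3 + B**2
m(Q) = 28 (m(Q) = 3 + 5**2 = 3 + 25 = 28)
36903 + m(w)*7 = 36903 + 28*7 = 36903 + 196 = 37099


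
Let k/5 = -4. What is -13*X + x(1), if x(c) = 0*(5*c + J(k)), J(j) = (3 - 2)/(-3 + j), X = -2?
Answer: 26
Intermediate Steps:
k = -20 (k = 5*(-4) = -20)
J(j) = 1/(-3 + j)
x(c) = 0 (x(c) = 0*(5*c + 1/(-3 - 20)) = 0*(5*c + 1/(-23)) = 0*(5*c - 1/23) = 0*(-1/23 + 5*c) = 0)
-13*X + x(1) = -13*(-2) + 0 = 26 + 0 = 26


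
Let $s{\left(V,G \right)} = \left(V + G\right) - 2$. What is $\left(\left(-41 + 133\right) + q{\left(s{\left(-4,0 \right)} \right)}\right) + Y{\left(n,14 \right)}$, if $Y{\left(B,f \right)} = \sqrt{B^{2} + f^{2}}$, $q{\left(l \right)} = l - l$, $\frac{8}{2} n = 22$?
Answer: $92 + \frac{\sqrt{905}}{2} \approx 107.04$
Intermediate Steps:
$n = \frac{11}{2}$ ($n = \frac{1}{4} \cdot 22 = \frac{11}{2} \approx 5.5$)
$s{\left(V,G \right)} = -2 + G + V$ ($s{\left(V,G \right)} = \left(G + V\right) - 2 = -2 + G + V$)
$q{\left(l \right)} = 0$
$\left(\left(-41 + 133\right) + q{\left(s{\left(-4,0 \right)} \right)}\right) + Y{\left(n,14 \right)} = \left(\left(-41 + 133\right) + 0\right) + \sqrt{\left(\frac{11}{2}\right)^{2} + 14^{2}} = \left(92 + 0\right) + \sqrt{\frac{121}{4} + 196} = 92 + \sqrt{\frac{905}{4}} = 92 + \frac{\sqrt{905}}{2}$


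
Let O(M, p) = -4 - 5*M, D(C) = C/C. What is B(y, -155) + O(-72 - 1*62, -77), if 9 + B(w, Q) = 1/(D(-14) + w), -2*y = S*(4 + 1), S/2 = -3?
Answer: 10513/16 ≈ 657.06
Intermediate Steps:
S = -6 (S = 2*(-3) = -6)
D(C) = 1
y = 15 (y = -(-3)*(4 + 1) = -(-3)*5 = -½*(-30) = 15)
B(w, Q) = -9 + 1/(1 + w)
B(y, -155) + O(-72 - 1*62, -77) = (-8 - 9*15)/(1 + 15) + (-4 - 5*(-72 - 1*62)) = (-8 - 135)/16 + (-4 - 5*(-72 - 62)) = (1/16)*(-143) + (-4 - 5*(-134)) = -143/16 + (-4 + 670) = -143/16 + 666 = 10513/16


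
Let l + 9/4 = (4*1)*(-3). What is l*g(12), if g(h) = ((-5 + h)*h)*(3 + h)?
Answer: -17955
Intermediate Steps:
l = -57/4 (l = -9/4 + (4*1)*(-3) = -9/4 + 4*(-3) = -9/4 - 12 = -57/4 ≈ -14.250)
g(h) = h*(-5 + h)*(3 + h) (g(h) = (h*(-5 + h))*(3 + h) = h*(-5 + h)*(3 + h))
l*g(12) = -171*(-15 + 12² - 2*12) = -171*(-15 + 144 - 24) = -171*105 = -57/4*1260 = -17955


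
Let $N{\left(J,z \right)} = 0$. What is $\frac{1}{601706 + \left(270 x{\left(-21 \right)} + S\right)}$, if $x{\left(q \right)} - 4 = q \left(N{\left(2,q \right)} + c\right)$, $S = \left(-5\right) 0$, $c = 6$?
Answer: $\frac{1}{568766} \approx 1.7582 \cdot 10^{-6}$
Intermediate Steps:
$S = 0$
$x{\left(q \right)} = 4 + 6 q$ ($x{\left(q \right)} = 4 + q \left(0 + 6\right) = 4 + q 6 = 4 + 6 q$)
$\frac{1}{601706 + \left(270 x{\left(-21 \right)} + S\right)} = \frac{1}{601706 + \left(270 \left(4 + 6 \left(-21\right)\right) + 0\right)} = \frac{1}{601706 + \left(270 \left(4 - 126\right) + 0\right)} = \frac{1}{601706 + \left(270 \left(-122\right) + 0\right)} = \frac{1}{601706 + \left(-32940 + 0\right)} = \frac{1}{601706 - 32940} = \frac{1}{568766}$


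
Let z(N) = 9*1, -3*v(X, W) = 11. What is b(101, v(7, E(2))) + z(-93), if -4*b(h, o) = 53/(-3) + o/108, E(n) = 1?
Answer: 17399/1296 ≈ 13.425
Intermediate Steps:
v(X, W) = -11/3 (v(X, W) = -1/3*11 = -11/3)
b(h, o) = 53/12 - o/432 (b(h, o) = -(53/(-3) + o/108)/4 = -(53*(-1/3) + o*(1/108))/4 = -(-53/3 + o/108)/4 = 53/12 - o/432)
z(N) = 9
b(101, v(7, E(2))) + z(-93) = (53/12 - 1/432*(-11/3)) + 9 = (53/12 + 11/1296) + 9 = 5735/1296 + 9 = 17399/1296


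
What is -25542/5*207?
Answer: -5287194/5 ≈ -1.0574e+6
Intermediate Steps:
-25542/5*207 = -5287194/5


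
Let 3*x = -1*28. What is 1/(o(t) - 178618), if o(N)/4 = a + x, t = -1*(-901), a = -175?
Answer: -3/538066 ≈ -5.5755e-6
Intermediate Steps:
x = -28/3 (x = (-1*28)/3 = (1/3)*(-28) = -28/3 ≈ -9.3333)
t = 901
o(N) = -2212/3 (o(N) = 4*(-175 - 28/3) = 4*(-553/3) = -2212/3)
1/(o(t) - 178618) = 1/(-2212/3 - 178618) = 1/(-538066/3) = -3/538066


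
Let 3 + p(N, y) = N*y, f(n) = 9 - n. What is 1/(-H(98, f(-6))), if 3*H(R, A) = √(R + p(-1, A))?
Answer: -3*√5/20 ≈ -0.33541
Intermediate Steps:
p(N, y) = -3 + N*y
H(R, A) = √(-3 + R - A)/3 (H(R, A) = √(R + (-3 - A))/3 = √(-3 + R - A)/3)
1/(-H(98, f(-6))) = 1/(-√(-3 + 98 - (9 - 1*(-6)))/3) = 1/(-√(-3 + 98 - (9 + 6))/3) = 1/(-√(-3 + 98 - 1*15)/3) = 1/(-√(-3 + 98 - 15)/3) = 1/(-√80/3) = 1/(-4*√5/3) = -3*√5/20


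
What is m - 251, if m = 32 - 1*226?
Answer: -445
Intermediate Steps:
m = -194 (m = 32 - 226 = -194)
m - 251 = -194 - 251 = -445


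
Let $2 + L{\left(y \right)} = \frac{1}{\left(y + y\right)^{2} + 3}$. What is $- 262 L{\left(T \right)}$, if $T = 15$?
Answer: $\frac{472910}{903} \approx 523.71$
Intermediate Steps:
$L{\left(y \right)} = -2 + \frac{1}{3 + 4 y^{2}}$ ($L{\left(y \right)} = -2 + \frac{1}{\left(y + y\right)^{2} + 3} = -2 + \frac{1}{\left(2 y\right)^{2} + 3} = -2 + \frac{1}{4 y^{2} + 3} = -2 + \frac{1}{3 + 4 y^{2}}$)
$- 262 L{\left(T \right)} = - 262 \frac{-5 - 8 \cdot 15^{2}}{3 + 4 \cdot 15^{2}} = - 262 \frac{-5 - 1800}{3 + 4 \cdot 225} = - 262 \frac{-5 - 1800}{3 + 900} = - 262 \cdot \frac{1}{903} \left(-1805\right) = \left(-262\right) \left(- \frac{1805}{903}\right) = \frac{472910}{903}$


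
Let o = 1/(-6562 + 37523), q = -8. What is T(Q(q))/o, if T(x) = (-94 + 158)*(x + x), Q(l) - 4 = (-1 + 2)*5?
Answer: 35667072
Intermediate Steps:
Q(l) = 9 (Q(l) = 4 + (-1 + 2)*5 = 4 + 1*5 = 4 + 5 = 9)
T(x) = 128*x (T(x) = 64*(2*x) = 128*x)
o = 1/30961 ≈ 3.2299e-5
T(Q(q))/o = (128*9)/(1/30961) = 1152*30961 = 35667072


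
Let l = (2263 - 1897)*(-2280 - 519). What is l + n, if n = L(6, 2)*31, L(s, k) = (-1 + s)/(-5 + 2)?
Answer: -3073457/3 ≈ -1.0245e+6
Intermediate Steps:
L(s, k) = ⅓ - s/3 (L(s, k) = (-1 + s)/(-3) = (-1 + s)*(-⅓) = ⅓ - s/3)
l = -1024434 (l = 366*(-2799) = -1024434)
n = -155/3 (n = (⅓ - ⅓*6)*31 = (⅓ - 2)*31 = -5/3*31 = -155/3 ≈ -51.667)
l + n = -1024434 - 155/3 = -3073457/3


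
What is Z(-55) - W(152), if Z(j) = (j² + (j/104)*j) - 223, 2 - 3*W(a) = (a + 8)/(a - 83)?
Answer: 60949919/21528 ≈ 2831.2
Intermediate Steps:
W(a) = ⅔ - (8 + a)/(3*(-83 + a)) (W(a) = ⅔ - (a + 8)/(3*(a - 83)) = ⅔ - (8 + a)/(3*(-83 + a)))
Z(j) = -223 + 105*j²/104 (Z(j) = (j² + (j*(1/104))*j) - 223 = (j² + (j/104)*j) - 223 = (j² + j²/104) - 223 = 105*j²/104 - 223 = -223 + 105*j²/104)
Z(-55) - W(152) = (-223 + (105/104)*(-55)²) - (-174 + 152)/(3*(-83 + 152)) = (-223 + (105/104)*3025) - (-22)/(3*69) = (-223 + 317625/104) - (-22)/(3*69) = 294433/104 - 1*(-22/207) = 294433/104 + 22/207 = 60949919/21528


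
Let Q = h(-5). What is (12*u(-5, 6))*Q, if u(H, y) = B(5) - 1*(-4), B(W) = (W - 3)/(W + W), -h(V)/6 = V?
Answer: 1512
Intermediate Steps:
h(V) = -6*V
Q = 30 (Q = -6*(-5) = 30)
B(W) = (-3 + W)/(2*W) (B(W) = (-3 + W)/((2*W)) = (-3 + W)*(1/(2*W)) = (-3 + W)/(2*W))
u(H, y) = 21/5 (u(H, y) = (½)*(-3 + 5)/5 - 1*(-4) = (½)*(⅕)*2 + 4 = ⅕ + 4 = 21/5)
(12*u(-5, 6))*Q = (12*(21/5))*30 = (252/5)*30 = 1512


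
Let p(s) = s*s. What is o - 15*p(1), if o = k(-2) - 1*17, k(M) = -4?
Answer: -36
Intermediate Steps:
p(s) = s²
o = -21 (o = -4 - 1*17 = -4 - 17 = -21)
o - 15*p(1) = -21 - 15*1² = -21 - 15*1 = -21 - 15 = -36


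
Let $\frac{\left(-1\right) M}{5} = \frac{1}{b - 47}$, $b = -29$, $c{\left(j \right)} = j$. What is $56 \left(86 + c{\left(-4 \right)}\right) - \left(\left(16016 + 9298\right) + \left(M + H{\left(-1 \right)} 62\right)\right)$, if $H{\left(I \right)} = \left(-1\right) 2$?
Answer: $- \frac{1565453}{76} \approx -20598.0$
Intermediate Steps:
$H{\left(I \right)} = -2$
$M = \frac{5}{76}$ ($M = - \frac{5}{-29 - 47} = - \frac{5}{-76} = \left(-5\right) \left(- \frac{1}{76}\right) = \frac{5}{76} \approx 0.065789$)
$56 \left(86 + c{\left(-4 \right)}\right) - \left(\left(16016 + 9298\right) + \left(M + H{\left(-1 \right)} 62\right)\right) = 56 \left(86 - 4\right) - \left(\left(16016 + 9298\right) + \left(\frac{5}{76} - 124\right)\right) = 56 \cdot 82 - \left(25314 + \left(\frac{5}{76} - 124\right)\right) = 4592 - \left(25314 - \frac{9419}{76}\right) = 4592 - \frac{1914445}{76} = - \frac{1565453}{76}$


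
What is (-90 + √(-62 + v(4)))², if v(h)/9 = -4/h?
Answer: (90 - I*√71)² ≈ 8029.0 - 1516.7*I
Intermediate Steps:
v(h) = -36/h (v(h) = 9*(-4/h) = -36/h)
(-90 + √(-62 + v(4)))² = (-90 + √(-62 - 36/4))² = (-90 + √(-62 - 36*¼))² = (-90 + √(-62 - 9))² = (-90 + √(-71))² = (-90 + I*√71)²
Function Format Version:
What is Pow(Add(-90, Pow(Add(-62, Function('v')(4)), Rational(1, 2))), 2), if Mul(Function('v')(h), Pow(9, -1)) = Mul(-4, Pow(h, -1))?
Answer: Pow(Add(90, Mul(-1, I, Pow(71, Rational(1, 2)))), 2) ≈ Add(8029.0, Mul(-1516.7, I))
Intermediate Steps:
Function('v')(h) = Mul(-36, Pow(h, -1)) (Function('v')(h) = Mul(9, Mul(-4, Pow(h, -1))) = Mul(-36, Pow(h, -1)))
Pow(Add(-90, Pow(Add(-62, Function('v')(4)), Rational(1, 2))), 2) = Pow(Add(-90, Pow(Add(-62, Mul(-36, Pow(4, -1))), Rational(1, 2))), 2) = Pow(Add(-90, Pow(Add(-62, Mul(-36, Rational(1, 4))), Rational(1, 2))), 2) = Pow(Add(-90, Pow(Add(-62, -9), Rational(1, 2))), 2) = Pow(Add(-90, Pow(-71, Rational(1, 2))), 2) = Pow(Add(-90, Mul(I, Pow(71, Rational(1, 2)))), 2)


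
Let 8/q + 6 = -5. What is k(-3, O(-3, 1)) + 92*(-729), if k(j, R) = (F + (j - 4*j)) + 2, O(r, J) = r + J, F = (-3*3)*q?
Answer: -737555/11 ≈ -67051.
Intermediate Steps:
q = -8/11 (q = 8/(-6 - 5) = 8/(-11) = 8*(-1/11) = -8/11 ≈ -0.72727)
F = 72/11 (F = -3*3*(-8/11) = -9*(-8/11) = 72/11 ≈ 6.5455)
O(r, J) = J + r
k(j, R) = 94/11 - 3*j (k(j, R) = (72/11 + (j - 4*j)) + 2 = (72/11 - 3*j) + 2 = 94/11 - 3*j)
k(-3, O(-3, 1)) + 92*(-729) = (94/11 - 3*(-3)) + 92*(-729) = (94/11 + 9) - 67068 = 193/11 - 67068 = -737555/11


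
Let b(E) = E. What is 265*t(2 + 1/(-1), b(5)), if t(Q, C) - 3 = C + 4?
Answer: 3180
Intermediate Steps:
t(Q, C) = 7 + C (t(Q, C) = 3 + (C + 4) = 3 + (4 + C) = 7 + C)
265*t(2 + 1/(-1), b(5)) = 265*(7 + 5) = 265*12 = 3180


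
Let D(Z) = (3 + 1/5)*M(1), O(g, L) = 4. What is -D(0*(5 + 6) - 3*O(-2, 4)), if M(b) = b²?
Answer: -16/5 ≈ -3.2000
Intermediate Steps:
D(Z) = 16/5 (D(Z) = (3 + 1/5)*1² = (3 + ⅕)*1 = (16/5)*1 = 16/5)
-D(0*(5 + 6) - 3*O(-2, 4)) = -1*16/5 = -16/5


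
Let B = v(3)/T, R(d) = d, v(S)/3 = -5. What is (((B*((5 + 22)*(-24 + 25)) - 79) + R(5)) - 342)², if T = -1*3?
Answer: 78961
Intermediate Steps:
v(S) = -15 (v(S) = 3*(-5) = -15)
T = -3
B = 5 (B = -15/(-3) = -15*(-⅓) = 5)
(((B*((5 + 22)*(-24 + 25)) - 79) + R(5)) - 342)² = (((5*((5 + 22)*(-24 + 25)) - 79) + 5) - 342)² = (((5*(27*1) - 79) + 5) - 342)² = (((5*27 - 79) + 5) - 342)² = (((135 - 79) + 5) - 342)² = ((56 + 5) - 342)² = (61 - 342)² = (-281)² = 78961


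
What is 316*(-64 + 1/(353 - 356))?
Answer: -60988/3 ≈ -20329.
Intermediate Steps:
316*(-64 + 1/(353 - 356)) = 316*(-64 + 1/(-3)) = 316*(-64 - ⅓) = 316*(-193/3) = -60988/3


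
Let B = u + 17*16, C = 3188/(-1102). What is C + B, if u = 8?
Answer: 152686/551 ≈ 277.11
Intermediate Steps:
C = -1594/551 (C = 3188*(-1/1102) = -1594/551 ≈ -2.8929)
B = 280 (B = 8 + 17*16 = 8 + 272 = 280)
C + B = -1594/551 + 280 = 152686/551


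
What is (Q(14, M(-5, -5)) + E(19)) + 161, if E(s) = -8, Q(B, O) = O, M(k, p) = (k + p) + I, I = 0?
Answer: 143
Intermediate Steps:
M(k, p) = k + p (M(k, p) = (k + p) + 0 = k + p)
(Q(14, M(-5, -5)) + E(19)) + 161 = ((-5 - 5) - 8) + 161 = (-10 - 8) + 161 = -18 + 161 = 143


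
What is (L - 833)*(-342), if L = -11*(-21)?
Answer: 205884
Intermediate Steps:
L = 231
(L - 833)*(-342) = (231 - 833)*(-342) = -602*(-342) = 205884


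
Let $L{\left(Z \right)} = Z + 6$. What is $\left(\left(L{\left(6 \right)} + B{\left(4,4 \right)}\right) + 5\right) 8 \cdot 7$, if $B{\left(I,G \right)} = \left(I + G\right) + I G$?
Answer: $2296$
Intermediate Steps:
$L{\left(Z \right)} = 6 + Z$
$B{\left(I,G \right)} = G + I + G I$ ($B{\left(I,G \right)} = \left(G + I\right) + G I = G + I + G I$)
$\left(\left(L{\left(6 \right)} + B{\left(4,4 \right)}\right) + 5\right) 8 \cdot 7 = \left(\left(\left(6 + 6\right) + \left(4 + 4 + 4 \cdot 4\right)\right) + 5\right) 8 \cdot 7 = \left(\left(12 + \left(4 + 4 + 16\right)\right) + 5\right) 8 \cdot 7 = \left(\left(12 + 24\right) + 5\right) 8 \cdot 7 = \left(36 + 5\right) 8 \cdot 7 = 41 \cdot 8 \cdot 7 = 328 \cdot 7 = 2296$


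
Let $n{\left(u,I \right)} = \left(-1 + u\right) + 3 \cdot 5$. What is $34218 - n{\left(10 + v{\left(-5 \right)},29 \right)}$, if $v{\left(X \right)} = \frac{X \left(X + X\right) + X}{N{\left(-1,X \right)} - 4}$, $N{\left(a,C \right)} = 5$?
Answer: $34149$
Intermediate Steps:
$v{\left(X \right)} = X + 2 X^{2}$ ($v{\left(X \right)} = \frac{X \left(X + X\right) + X}{5 - 4} = \frac{X 2 X + X}{1} = \left(2 X^{2} + X\right) 1 = \left(X + 2 X^{2}\right) 1 = X + 2 X^{2}$)
$n{\left(u,I \right)} = 14 + u$ ($n{\left(u,I \right)} = \left(-1 + u\right) + 15 = 14 + u$)
$34218 - n{\left(10 + v{\left(-5 \right)},29 \right)} = 34218 - \left(14 - \left(-10 + 5 \left(1 + 2 \left(-5\right)\right)\right)\right) = 34218 - \left(14 - \left(-10 + 5 \left(1 - 10\right)\right)\right) = 34218 - \left(14 + \left(10 - -45\right)\right) = 34218 - \left(14 + \left(10 + 45\right)\right) = 34218 - \left(14 + 55\right) = 34218 - 69 = 34149$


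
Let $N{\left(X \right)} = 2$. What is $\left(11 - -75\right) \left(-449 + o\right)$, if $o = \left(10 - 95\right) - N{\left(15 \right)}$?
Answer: $-46096$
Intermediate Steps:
$o = -87$ ($o = \left(10 - 95\right) - 2 = -85 - 2 = -87$)
$\left(11 - -75\right) \left(-449 + o\right) = \left(11 - -75\right) \left(-449 - 87\right) = \left(11 + 75\right) \left(-536\right) = 86 \left(-536\right) = -46096$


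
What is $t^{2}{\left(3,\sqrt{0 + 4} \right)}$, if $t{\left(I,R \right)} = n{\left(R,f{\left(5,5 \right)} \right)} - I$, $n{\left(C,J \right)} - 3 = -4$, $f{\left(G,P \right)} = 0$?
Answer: $16$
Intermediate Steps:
$n{\left(C,J \right)} = -1$ ($n{\left(C,J \right)} = 3 - 4 = -1$)
$t{\left(I,R \right)} = -1 - I$
$t^{2}{\left(3,\sqrt{0 + 4} \right)} = \left(-1 - 3\right)^{2} = \left(-4\right)^{2} = 16$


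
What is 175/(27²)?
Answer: 175/729 ≈ 0.24005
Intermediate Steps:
175/(27²) = 175/729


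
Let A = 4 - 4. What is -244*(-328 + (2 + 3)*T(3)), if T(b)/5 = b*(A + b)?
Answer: 25132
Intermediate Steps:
A = 0
T(b) = 5*b² (T(b) = 5*(b*(0 + b)) = 5*(b*b) = 5*b²)
-244*(-328 + (2 + 3)*T(3)) = -244*(-328 + (2 + 3)*(5*3²)) = -244*(-328 + 5*(5*9)) = -244*(-328 + 5*45) = -244*(-328 + 225) = -244*(-103) = 25132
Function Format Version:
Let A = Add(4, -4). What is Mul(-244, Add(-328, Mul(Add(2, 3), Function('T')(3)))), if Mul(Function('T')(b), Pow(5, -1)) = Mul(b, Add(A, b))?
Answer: 25132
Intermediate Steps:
A = 0
Function('T')(b) = Mul(5, Pow(b, 2)) (Function('T')(b) = Mul(5, Mul(b, Add(0, b))) = Mul(5, Mul(b, b)) = Mul(5, Pow(b, 2)))
Mul(-244, Add(-328, Mul(Add(2, 3), Function('T')(3)))) = Mul(-244, Add(-328, Mul(Add(2, 3), Mul(5, Pow(3, 2))))) = Mul(-244, Add(-328, Mul(5, Mul(5, 9)))) = Mul(-244, Add(-328, Mul(5, 45))) = Mul(-244, Add(-328, 225)) = Mul(-244, -103) = 25132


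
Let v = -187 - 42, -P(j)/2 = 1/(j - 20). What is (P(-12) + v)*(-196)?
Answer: 179487/4 ≈ 44872.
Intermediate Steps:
P(j) = -2/(-20 + j) (P(j) = -2/(j - 20) = -2/(-20 + j))
v = -229
(P(-12) + v)*(-196) = (-2/(-20 - 12) - 229)*(-196) = (-2/(-32) - 229)*(-196) = (-2*(-1/32) - 229)*(-196) = (1/16 - 229)*(-196) = -3663/16*(-196) = 179487/4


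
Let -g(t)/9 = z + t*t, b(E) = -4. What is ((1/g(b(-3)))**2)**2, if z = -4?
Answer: 1/136048896 ≈ 7.3503e-9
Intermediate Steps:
g(t) = 36 - 9*t**2 (g(t) = -9*(-4 + t*t) = -9*(-4 + t**2) = 36 - 9*t**2)
((1/g(b(-3)))**2)**2 = ((1/(36 - 9*(-4)**2))**2)**2 = ((1/(36 - 9*16))**2)**2 = ((1/(36 - 144))**2)**2 = ((1/(-108))**2)**2 = ((-1/108)**2)**2 = (1/11664)**2 = 1/136048896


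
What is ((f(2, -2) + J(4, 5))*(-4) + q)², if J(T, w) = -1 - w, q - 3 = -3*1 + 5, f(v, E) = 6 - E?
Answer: 9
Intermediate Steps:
q = 5 (q = 3 + (-3*1 + 5) = 3 + (-3 + 5) = 3 + 2 = 5)
((f(2, -2) + J(4, 5))*(-4) + q)² = (((6 - 1*(-2)) + (-1 - 1*5))*(-4) + 5)² = (((6 + 2) + (-1 - 5))*(-4) + 5)² = ((8 - 6)*(-4) + 5)² = (2*(-4) + 5)² = (-8 + 5)² = (-3)² = 9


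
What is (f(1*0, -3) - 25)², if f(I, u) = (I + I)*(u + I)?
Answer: 625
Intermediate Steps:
f(I, u) = 2*I*(I + u) (f(I, u) = (2*I)*(I + u) = 2*I*(I + u))
(f(1*0, -3) - 25)² = (2*(1*0)*(1*0 - 3) - 25)² = (2*0*(0 - 3) - 25)² = (2*0*(-3) - 25)² = (0 - 25)² = (-25)² = 625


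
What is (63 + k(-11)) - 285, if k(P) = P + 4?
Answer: -229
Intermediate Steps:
k(P) = 4 + P
(63 + k(-11)) - 285 = (63 + (4 - 11)) - 285 = (63 - 7) - 285 = 56 - 285 = -229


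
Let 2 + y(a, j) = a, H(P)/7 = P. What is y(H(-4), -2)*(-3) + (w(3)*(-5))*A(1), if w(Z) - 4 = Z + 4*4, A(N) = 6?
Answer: -600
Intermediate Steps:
H(P) = 7*P
y(a, j) = -2 + a
w(Z) = 20 + Z (w(Z) = 4 + (Z + 4*4) = 4 + (Z + 16) = 4 + (16 + Z) = 20 + Z)
y(H(-4), -2)*(-3) + (w(3)*(-5))*A(1) = (-2 + 7*(-4))*(-3) + ((20 + 3)*(-5))*6 = (-2 - 28)*(-3) + (23*(-5))*6 = -30*(-3) - 115*6 = 90 - 690 = -600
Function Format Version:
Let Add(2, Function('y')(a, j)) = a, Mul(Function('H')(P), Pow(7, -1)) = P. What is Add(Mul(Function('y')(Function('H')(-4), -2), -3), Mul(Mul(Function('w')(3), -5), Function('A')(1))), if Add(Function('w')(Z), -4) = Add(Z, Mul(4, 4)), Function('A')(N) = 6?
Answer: -600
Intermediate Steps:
Function('H')(P) = Mul(7, P)
Function('y')(a, j) = Add(-2, a)
Function('w')(Z) = Add(20, Z) (Function('w')(Z) = Add(4, Add(Z, Mul(4, 4))) = Add(4, Add(Z, 16)) = Add(4, Add(16, Z)) = Add(20, Z))
Add(Mul(Function('y')(Function('H')(-4), -2), -3), Mul(Mul(Function('w')(3), -5), Function('A')(1))) = Add(Mul(Add(-2, Mul(7, -4)), -3), Mul(Mul(Add(20, 3), -5), 6)) = Add(Mul(Add(-2, -28), -3), Mul(Mul(23, -5), 6)) = Add(Mul(-30, -3), Mul(-115, 6)) = Add(90, -690) = -600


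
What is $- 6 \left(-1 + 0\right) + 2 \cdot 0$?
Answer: $6$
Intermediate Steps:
$- 6 \left(-1 + 0\right) + 2 \cdot 0 = \left(-6\right) \left(-1\right) + 0 = 6 + 0 = 6$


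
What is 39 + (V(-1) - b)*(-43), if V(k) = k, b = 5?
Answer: 297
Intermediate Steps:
39 + (V(-1) - b)*(-43) = 39 + (-1 - 1*5)*(-43) = 39 + (-1 - 5)*(-43) = 39 - 6*(-43) = 39 + 258 = 297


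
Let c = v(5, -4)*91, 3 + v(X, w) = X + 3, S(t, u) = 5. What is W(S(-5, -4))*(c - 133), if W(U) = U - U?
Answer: 0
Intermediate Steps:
v(X, w) = X (v(X, w) = -3 + (X + 3) = -3 + (3 + X) = X)
W(U) = 0
c = 455 (c = 5*91 = 455)
W(S(-5, -4))*(c - 133) = 0*(455 - 133) = 0*322 = 0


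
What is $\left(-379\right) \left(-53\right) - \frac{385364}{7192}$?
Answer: $\frac{36020085}{1798} \approx 20033.0$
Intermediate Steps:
$\left(-379\right) \left(-53\right) - \frac{385364}{7192} = 20087 - 385364 \cdot \frac{1}{7192} = 20087 - \frac{96341}{1798} = \frac{36020085}{1798}$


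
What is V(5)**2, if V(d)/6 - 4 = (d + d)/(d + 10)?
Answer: 784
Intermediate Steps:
V(d) = 24 + 12*d/(10 + d) (V(d) = 24 + 6*((d + d)/(d + 10)) = 24 + 6*((2*d)/(10 + d)) = 24 + 6*(2*d/(10 + d)) = 24 + 12*d/(10 + d))
V(5)**2 = (12*(20 + 3*5)/(10 + 5))**2 = (12*(20 + 15)/15)**2 = (12*(1/15)*35)**2 = 28**2 = 784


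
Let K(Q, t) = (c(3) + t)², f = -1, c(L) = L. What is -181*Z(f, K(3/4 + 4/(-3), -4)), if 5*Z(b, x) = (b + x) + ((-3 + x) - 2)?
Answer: 724/5 ≈ 144.80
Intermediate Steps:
K(Q, t) = (3 + t)²
Z(b, x) = -1 + b/5 + 2*x/5 (Z(b, x) = ((b + x) + ((-3 + x) - 2))/5 = ((b + x) + (-5 + x))/5 = (-5 + b + 2*x)/5 = -1 + b/5 + 2*x/5)
-181*Z(f, K(3/4 + 4/(-3), -4)) = -181*(-1 + (⅕)*(-1) + 2*(3 - 4)²/5) = -181*(-1 - ⅕ + (⅖)*(-1)²) = -181*(-1 - ⅕ + (⅖)*1) = -181*(-1 - ⅕ + ⅖) = -181*(-⅘) = 724/5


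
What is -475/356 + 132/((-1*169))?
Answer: -127267/60164 ≈ -2.1153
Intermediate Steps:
-475/356 + 132/((-1*169)) = -475*1/356 + 132/(-169) = -475/356 + 132*(-1/169) = -475/356 - 132/169 = -127267/60164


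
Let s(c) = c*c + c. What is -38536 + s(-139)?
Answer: -19354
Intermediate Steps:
s(c) = c + c² (s(c) = c² + c = c + c²)
-38536 + s(-139) = -38536 - 139*(1 - 139) = -38536 - 139*(-138) = -38536 + 19182 = -19354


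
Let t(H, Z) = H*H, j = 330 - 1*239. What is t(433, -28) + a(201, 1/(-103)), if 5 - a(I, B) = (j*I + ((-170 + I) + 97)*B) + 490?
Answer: 17377567/103 ≈ 1.6871e+5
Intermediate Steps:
j = 91 (j = 330 - 239 = 91)
t(H, Z) = H²
a(I, B) = -485 - 91*I - B*(-73 + I) (a(I, B) = 5 - ((91*I + ((-170 + I) + 97)*B) + 490) = 5 - ((91*I + (-73 + I)*B) + 490) = 5 - ((91*I + B*(-73 + I)) + 490) = 5 - (490 + 91*I + B*(-73 + I)) = 5 + (-490 - 91*I - B*(-73 + I)) = -485 - 91*I - B*(-73 + I))
t(433, -28) + a(201, 1/(-103)) = 433² + (-485 - 91*201 + 73/(-103) - 1*201/(-103)) = 187489 + (-485 - 18291 + 73*(-1/103) - 1*(-1/103)*201) = 187489 + (-485 - 18291 - 73/103 + 201/103) = 187489 - 1933800/103 = 17377567/103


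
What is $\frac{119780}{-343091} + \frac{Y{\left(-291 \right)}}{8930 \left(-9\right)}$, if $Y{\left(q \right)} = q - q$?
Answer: $- \frac{119780}{343091} \approx -0.34912$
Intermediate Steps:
$Y{\left(q \right)} = 0$
$\frac{119780}{-343091} + \frac{Y{\left(-291 \right)}}{8930 \left(-9\right)} = \frac{119780}{-343091} + \frac{0}{8930 \left(-9\right)} = 119780 \left(- \frac{1}{343091}\right) + \frac{0}{-80370} = - \frac{119780}{343091} + 0 \left(- \frac{1}{80370}\right) = - \frac{119780}{343091} + 0 = - \frac{119780}{343091}$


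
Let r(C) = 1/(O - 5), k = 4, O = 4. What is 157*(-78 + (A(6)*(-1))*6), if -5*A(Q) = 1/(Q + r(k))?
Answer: -305208/25 ≈ -12208.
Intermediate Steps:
r(C) = -1 (r(C) = 1/(4 - 5) = 1/(-1) = -1)
A(Q) = -1/(5*(-1 + Q)) (A(Q) = -1/(5*(Q - 1)) = -1/(5*(-1 + Q)))
157*(-78 + (A(6)*(-1))*6) = 157*(-78 + (-1/(-5 + 5*6)*(-1))*6) = 157*(-78 + (-1/(-5 + 30)*(-1))*6) = 157*(-78 + (-1/25*(-1))*6) = 157*(-78 + (-1*1/25*(-1))*6) = 157*(-78 - 1/25*(-1)*6) = 157*(-78 + (1/25)*6) = 157*(-78 + 6/25) = 157*(-1944/25) = -305208/25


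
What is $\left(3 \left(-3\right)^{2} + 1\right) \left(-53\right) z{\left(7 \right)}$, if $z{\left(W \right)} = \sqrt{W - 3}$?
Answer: $-2968$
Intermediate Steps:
$z{\left(W \right)} = \sqrt{-3 + W}$
$\left(3 \left(-3\right)^{2} + 1\right) \left(-53\right) z{\left(7 \right)} = \left(3 \left(-3\right)^{2} + 1\right) \left(-53\right) \sqrt{-3 + 7} = \left(3 \cdot 9 + 1\right) \left(-53\right) \sqrt{4} = \left(27 + 1\right) \left(-53\right) 2 = 28 \left(-53\right) 2 = \left(-1484\right) 2 = -2968$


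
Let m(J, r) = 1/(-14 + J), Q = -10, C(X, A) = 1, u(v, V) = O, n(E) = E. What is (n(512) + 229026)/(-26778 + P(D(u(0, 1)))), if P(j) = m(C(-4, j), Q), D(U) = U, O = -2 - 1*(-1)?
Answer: -2983994/348115 ≈ -8.5719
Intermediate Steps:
O = -1 (O = -2 + 1 = -1)
u(v, V) = -1
P(j) = -1/13 (P(j) = 1/(-14 + 1) = 1/(-13) = -1/13)
(n(512) + 229026)/(-26778 + P(D(u(0, 1)))) = (512 + 229026)/(-26778 - 1/13) = 229538/(-348115/13) = 229538*(-13/348115) = -2983994/348115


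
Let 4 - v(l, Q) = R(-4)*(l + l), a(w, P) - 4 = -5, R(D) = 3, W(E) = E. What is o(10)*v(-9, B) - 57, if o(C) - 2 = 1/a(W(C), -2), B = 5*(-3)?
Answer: 1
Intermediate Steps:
a(w, P) = -1 (a(w, P) = 4 - 5 = -1)
B = -15
o(C) = 1 (o(C) = 2 + 1/(-1) = 2 - 1 = 1)
v(l, Q) = 4 - 6*l (v(l, Q) = 4 - 3*(l + l) = 4 - 3*2*l = 4 - 6*l)
o(10)*v(-9, B) - 57 = 1*(4 - 6*(-9)) - 57 = 1*(4 + 54) - 57 = 1*58 - 57 = 58 - 57 = 1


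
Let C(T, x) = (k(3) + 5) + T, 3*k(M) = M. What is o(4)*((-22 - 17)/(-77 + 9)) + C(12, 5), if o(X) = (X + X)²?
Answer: 930/17 ≈ 54.706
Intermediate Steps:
k(M) = M/3
o(X) = 4*X² (o(X) = (2*X)² = 4*X²)
C(T, x) = 6 + T (C(T, x) = ((⅓)*3 + 5) + T = (1 + 5) + T = 6 + T)
o(4)*((-22 - 17)/(-77 + 9)) + C(12, 5) = (4*4²)*((-22 - 17)/(-77 + 9)) + (6 + 12) = (4*16)*(-39/(-68)) + 18 = 64*(-39*(-1/68)) + 18 = 64*(39/68) + 18 = 624/17 + 18 = 930/17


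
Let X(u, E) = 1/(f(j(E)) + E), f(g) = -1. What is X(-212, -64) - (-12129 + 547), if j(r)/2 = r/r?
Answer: 752829/65 ≈ 11582.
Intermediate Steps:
j(r) = 2 (j(r) = 2*(r/r) = 2*1 = 2)
X(u, E) = 1/(-1 + E)
X(-212, -64) - (-12129 + 547) = 1/(-1 - 64) - (-12129 + 547) = 1/(-65) - 1*(-11582) = -1/65 + 11582 = 752829/65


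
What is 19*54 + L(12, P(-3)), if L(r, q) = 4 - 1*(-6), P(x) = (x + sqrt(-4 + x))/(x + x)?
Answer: 1036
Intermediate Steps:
P(x) = (x + sqrt(-4 + x))/(2*x) (P(x) = (x + sqrt(-4 + x))/((2*x)) = (x + sqrt(-4 + x))*(1/(2*x)) = (x + sqrt(-4 + x))/(2*x))
L(r, q) = 10 (L(r, q) = 4 + 6 = 10)
19*54 + L(12, P(-3)) = 19*54 + 10 = 1026 + 10 = 1036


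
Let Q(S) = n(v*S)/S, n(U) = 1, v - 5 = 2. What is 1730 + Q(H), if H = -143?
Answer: 247389/143 ≈ 1730.0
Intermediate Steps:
v = 7 (v = 5 + 2 = 7)
Q(S) = 1/S
1730 + Q(H) = 1730 + 1/(-143) = 1730 - 1/143 = 247389/143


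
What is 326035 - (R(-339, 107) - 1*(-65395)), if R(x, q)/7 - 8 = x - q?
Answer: 263706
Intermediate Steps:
R(x, q) = 56 - 7*q + 7*x (R(x, q) = 56 + 7*(x - q) = 56 + (-7*q + 7*x) = 56 - 7*q + 7*x)
326035 - (R(-339, 107) - 1*(-65395)) = 326035 - ((56 - 7*107 + 7*(-339)) - 1*(-65395)) = 326035 - ((56 - 749 - 2373) + 65395) = 326035 - (-3066 + 65395) = 326035 - 1*62329 = 326035 - 62329 = 263706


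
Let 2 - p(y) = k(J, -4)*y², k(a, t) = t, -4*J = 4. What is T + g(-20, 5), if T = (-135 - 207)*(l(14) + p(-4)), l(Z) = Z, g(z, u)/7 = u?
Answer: -27325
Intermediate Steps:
J = -1 (J = -¼*4 = -1)
g(z, u) = 7*u
p(y) = 2 + 4*y² (p(y) = 2 - (-4)*y² = 2 + 4*y²)
T = -27360 (T = (-135 - 207)*(14 + (2 + 4*(-4)²)) = -342*(14 + (2 + 4*16)) = -342*(14 + (2 + 64)) = -342*(14 + 66) = -342*80 = -27360)
T + g(-20, 5) = -27360 + 7*5 = -27360 + 35 = -27325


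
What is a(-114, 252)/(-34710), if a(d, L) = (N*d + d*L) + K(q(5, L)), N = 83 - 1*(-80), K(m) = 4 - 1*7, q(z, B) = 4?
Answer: 15771/11570 ≈ 1.3631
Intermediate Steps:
K(m) = -3 (K(m) = 4 - 7 = -3)
N = 163 (N = 83 + 80 = 163)
a(d, L) = -3 + 163*d + L*d (a(d, L) = (163*d + d*L) - 3 = (163*d + L*d) - 3 = -3 + 163*d + L*d)
a(-114, 252)/(-34710) = (-3 + 163*(-114) + 252*(-114))/(-34710) = (-3 - 18582 - 28728)*(-1/34710) = -47313*(-1/34710) = 15771/11570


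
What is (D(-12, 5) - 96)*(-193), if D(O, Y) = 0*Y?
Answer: 18528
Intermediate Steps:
D(O, Y) = 0
(D(-12, 5) - 96)*(-193) = (0 - 96)*(-193) = -96*(-193) = 18528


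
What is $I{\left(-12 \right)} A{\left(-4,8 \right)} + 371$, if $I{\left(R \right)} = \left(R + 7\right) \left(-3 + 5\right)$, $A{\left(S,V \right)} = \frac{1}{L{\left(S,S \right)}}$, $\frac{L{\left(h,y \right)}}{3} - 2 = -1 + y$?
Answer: $\frac{3349}{9} \approx 372.11$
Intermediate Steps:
$L{\left(h,y \right)} = 3 + 3 y$ ($L{\left(h,y \right)} = 6 + 3 \left(-1 + y\right) = 6 + \left(-3 + 3 y\right) = 3 + 3 y$)
$A{\left(S,V \right)} = \frac{1}{3 + 3 S}$
$I{\left(R \right)} = 14 + 2 R$ ($I{\left(R \right)} = \left(7 + R\right) 2 = 14 + 2 R$)
$I{\left(-12 \right)} A{\left(-4,8 \right)} + 371 = \left(14 + 2 \left(-12\right)\right) \frac{1}{3 \left(1 - 4\right)} + 371 = \left(14 - 24\right) \frac{1}{3 \left(-3\right)} + 371 = - 10 \cdot \frac{1}{3} \left(- \frac{1}{3}\right) + 371 = \left(-10\right) \left(- \frac{1}{9}\right) + 371 = \frac{10}{9} + 371 = \frac{3349}{9}$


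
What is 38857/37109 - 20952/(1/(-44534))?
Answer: 34625530978969/37109 ≈ 9.3308e+8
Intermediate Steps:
38857/37109 - 20952/(1/(-44534)) = 38857*(1/37109) - 20952/(-1/44534) = 38857/37109 - 20952*(-44534) = 38857/37109 + 933076368 = 34625530978969/37109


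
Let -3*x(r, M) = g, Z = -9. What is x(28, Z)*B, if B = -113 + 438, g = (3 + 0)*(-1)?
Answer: 325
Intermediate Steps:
g = -3 (g = 3*(-1) = -3)
B = 325
x(r, M) = 1 (x(r, M) = -1/3*(-3) = 1)
x(28, Z)*B = 1*325 = 325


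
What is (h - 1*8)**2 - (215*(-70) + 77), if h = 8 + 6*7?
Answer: 16737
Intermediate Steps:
h = 50 (h = 8 + 42 = 50)
(h - 1*8)**2 - (215*(-70) + 77) = (50 - 1*8)**2 - (215*(-70) + 77) = (50 - 8)**2 - (-15050 + 77) = 42**2 - 1*(-14973) = 1764 + 14973 = 16737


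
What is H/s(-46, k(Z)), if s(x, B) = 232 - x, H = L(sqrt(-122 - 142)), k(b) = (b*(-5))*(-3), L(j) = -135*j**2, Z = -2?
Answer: 17820/139 ≈ 128.20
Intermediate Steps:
k(b) = 15*b (k(b) = -5*b*(-3) = 15*b)
H = 35640 (H = -135*(sqrt(-122 - 142))**2 = -135*(sqrt(-264))**2 = -135*(2*I*sqrt(66))**2 = -135*(-264) = 35640)
H/s(-46, k(Z)) = 35640/(232 - 1*(-46)) = 35640/(232 + 46) = 35640/278 = 35640*(1/278) = 17820/139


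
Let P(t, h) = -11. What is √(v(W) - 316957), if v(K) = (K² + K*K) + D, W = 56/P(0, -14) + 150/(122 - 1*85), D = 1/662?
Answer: I*√23009235903448062/269434 ≈ 562.99*I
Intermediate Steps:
D = 1/662 ≈ 0.0015106
W = -422/407 (W = 56/(-11) + 150/(122 - 1*85) = 56*(-1/11) + 150/(122 - 85) = -56/11 + 150/37 = -422/407 ≈ -1.0369)
v(K) = 1/662 + 2*K² (v(K) = (K² + K*K) + 1/662 = (K² + K²) + 1/662 = 2*K² + 1/662 = 1/662 + 2*K²)
√(v(W) - 316957) = √((1/662 + 2*(-422/407)²) - 316957) = √((1/662 + 2*(178084/165649)) - 316957) = √((1/662 + 356168/165649) - 316957) = √(235948865/109659638 - 316957) = √(-34757153932701/109659638) = I*√23009235903448062/269434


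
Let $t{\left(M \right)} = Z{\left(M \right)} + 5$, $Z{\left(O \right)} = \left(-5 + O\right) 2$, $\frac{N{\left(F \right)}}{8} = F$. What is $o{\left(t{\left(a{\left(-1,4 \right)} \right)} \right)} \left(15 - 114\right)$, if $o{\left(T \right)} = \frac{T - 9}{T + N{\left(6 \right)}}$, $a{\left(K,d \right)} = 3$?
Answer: $\frac{792}{49} \approx 16.163$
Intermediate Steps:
$N{\left(F \right)} = 8 F$
$Z{\left(O \right)} = -10 + 2 O$
$t{\left(M \right)} = -5 + 2 M$ ($t{\left(M \right)} = \left(-10 + 2 M\right) + 5 = -5 + 2 M$)
$o{\left(T \right)} = \frac{-9 + T}{48 + T}$ ($o{\left(T \right)} = \frac{T - 9}{T + 8 \cdot 6} = \frac{-9 + T}{T + 48} = \frac{-9 + T}{48 + T}$)
$o{\left(t{\left(a{\left(-1,4 \right)} \right)} \right)} \left(15 - 114\right) = \frac{-9 + \left(-5 + 2 \cdot 3\right)}{48 + \left(-5 + 2 \cdot 3\right)} \left(15 - 114\right) = \frac{-9 + \left(-5 + 6\right)}{48 + \left(-5 + 6\right)} \left(-99\right) = \frac{-9 + 1}{48 + 1} \left(-99\right) = \frac{1}{49} \left(-8\right) \left(-99\right) = \left(- \frac{8}{49}\right) \left(-99\right) = \frac{792}{49}$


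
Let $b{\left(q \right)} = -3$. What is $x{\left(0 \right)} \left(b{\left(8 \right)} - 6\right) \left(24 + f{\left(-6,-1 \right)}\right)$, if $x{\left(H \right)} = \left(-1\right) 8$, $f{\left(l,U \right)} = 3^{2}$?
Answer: $2376$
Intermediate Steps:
$f{\left(l,U \right)} = 9$
$x{\left(H \right)} = -8$
$x{\left(0 \right)} \left(b{\left(8 \right)} - 6\right) \left(24 + f{\left(-6,-1 \right)}\right) = - 8 \left(-3 - 6\right) \left(24 + 9\right) = - 8 \left(\left(-9\right) 33\right) = \left(-8\right) \left(-297\right) = 2376$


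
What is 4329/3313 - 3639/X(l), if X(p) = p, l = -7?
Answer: 12086310/23191 ≈ 521.16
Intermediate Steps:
4329/3313 - 3639/X(l) = 4329/3313 - 3639/(-7) = 4329*(1/3313) - 3639*(-1/7) = 4329/3313 + 3639/7 = 12086310/23191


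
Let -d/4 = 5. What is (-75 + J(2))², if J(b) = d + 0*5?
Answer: 9025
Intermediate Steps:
d = -20 (d = -4*5 = -20)
J(b) = -20 (J(b) = -20 + 0*5 = -20 + 0 = -20)
(-75 + J(2))² = (-75 - 20)² = (-95)² = 9025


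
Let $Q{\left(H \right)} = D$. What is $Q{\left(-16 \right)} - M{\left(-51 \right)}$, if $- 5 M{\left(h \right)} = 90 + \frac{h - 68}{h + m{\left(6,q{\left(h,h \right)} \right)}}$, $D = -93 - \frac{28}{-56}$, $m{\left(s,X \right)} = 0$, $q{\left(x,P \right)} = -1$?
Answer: $- \frac{2221}{30} \approx -74.033$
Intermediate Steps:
$D = - \frac{185}{2}$ ($D = -93 - - \frac{1}{2} = -93 + \frac{1}{2} = - \frac{185}{2} \approx -92.5$)
$M{\left(h \right)} = -18 - \frac{-68 + h}{5 h}$ ($M{\left(h \right)} = - \frac{90 + \frac{h - 68}{h + 0}}{5} = - \frac{90 + \frac{-68 + h}{h}}{5} = -18 - \frac{-68 + h}{5 h}$)
$Q{\left(H \right)} = - \frac{185}{2}$
$Q{\left(-16 \right)} - M{\left(-51 \right)} = - \frac{185}{2} - \frac{68 - -4641}{5 \left(-51\right)} = - \frac{185}{2} - \frac{1}{5} \left(- \frac{1}{51}\right) \left(68 + 4641\right) = - \frac{185}{2} - \frac{1}{5} \left(- \frac{1}{51}\right) 4709 = - \frac{185}{2} - - \frac{277}{15} = - \frac{185}{2} + \frac{277}{15} = - \frac{2221}{30}$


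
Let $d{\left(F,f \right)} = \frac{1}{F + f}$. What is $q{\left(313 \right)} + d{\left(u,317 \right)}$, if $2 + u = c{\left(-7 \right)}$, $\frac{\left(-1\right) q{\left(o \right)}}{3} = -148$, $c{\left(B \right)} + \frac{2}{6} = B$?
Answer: $\frac{409815}{923} \approx 444.0$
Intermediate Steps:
$c{\left(B \right)} = - \frac{1}{3} + B$
$q{\left(o \right)} = 444$ ($q{\left(o \right)} = \left(-3\right) \left(-148\right) = 444$)
$u = - \frac{28}{3}$ ($u = -2 - \frac{22}{3} = - \frac{28}{3} \approx -9.3333$)
$q{\left(313 \right)} + d{\left(u,317 \right)} = 444 + \frac{1}{- \frac{28}{3} + 317} = 444 + \frac{1}{\frac{923}{3}} = 444 + \frac{3}{923} = \frac{409815}{923}$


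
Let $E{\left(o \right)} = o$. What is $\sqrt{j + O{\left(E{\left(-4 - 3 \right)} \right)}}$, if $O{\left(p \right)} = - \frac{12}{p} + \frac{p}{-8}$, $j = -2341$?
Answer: $\frac{i \sqrt{1833314}}{28} \approx 48.357 i$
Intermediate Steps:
$O{\left(p \right)} = - \frac{12}{p} - \frac{p}{8}$ ($O{\left(p \right)} = - \frac{12}{p} + p \left(- \frac{1}{8}\right) = - \frac{12}{p} - \frac{p}{8}$)
$\sqrt{j + O{\left(E{\left(-4 - 3 \right)} \right)}} = \sqrt{-2341 - \left(\frac{12}{-4 - 3} + \frac{-4 - 3}{8}\right)} = \sqrt{-2341 - \left(- \frac{7}{8} + \frac{12}{-7}\right)} = \sqrt{-2341 + \left(\left(-12\right) \left(- \frac{1}{7}\right) + \frac{7}{8}\right)} = \sqrt{-2341 + \left(\frac{12}{7} + \frac{7}{8}\right)} = \sqrt{-2341 + \frac{145}{56}} = \sqrt{- \frac{130951}{56}} = \frac{i \sqrt{1833314}}{28}$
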